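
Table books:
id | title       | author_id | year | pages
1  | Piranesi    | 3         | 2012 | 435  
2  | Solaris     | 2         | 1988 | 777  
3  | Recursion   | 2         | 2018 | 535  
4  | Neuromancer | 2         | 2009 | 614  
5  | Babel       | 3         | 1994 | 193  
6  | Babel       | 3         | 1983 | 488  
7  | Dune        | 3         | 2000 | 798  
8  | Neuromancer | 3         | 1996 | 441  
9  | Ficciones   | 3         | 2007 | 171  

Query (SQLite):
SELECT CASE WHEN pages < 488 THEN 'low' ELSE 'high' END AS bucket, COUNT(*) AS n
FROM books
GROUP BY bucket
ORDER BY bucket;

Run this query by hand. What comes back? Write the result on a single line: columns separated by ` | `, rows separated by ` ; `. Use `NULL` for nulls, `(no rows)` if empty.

high | 5 ; low | 4

Bucket rows by pages < 488 → 'low' else 'high'; count each bucket.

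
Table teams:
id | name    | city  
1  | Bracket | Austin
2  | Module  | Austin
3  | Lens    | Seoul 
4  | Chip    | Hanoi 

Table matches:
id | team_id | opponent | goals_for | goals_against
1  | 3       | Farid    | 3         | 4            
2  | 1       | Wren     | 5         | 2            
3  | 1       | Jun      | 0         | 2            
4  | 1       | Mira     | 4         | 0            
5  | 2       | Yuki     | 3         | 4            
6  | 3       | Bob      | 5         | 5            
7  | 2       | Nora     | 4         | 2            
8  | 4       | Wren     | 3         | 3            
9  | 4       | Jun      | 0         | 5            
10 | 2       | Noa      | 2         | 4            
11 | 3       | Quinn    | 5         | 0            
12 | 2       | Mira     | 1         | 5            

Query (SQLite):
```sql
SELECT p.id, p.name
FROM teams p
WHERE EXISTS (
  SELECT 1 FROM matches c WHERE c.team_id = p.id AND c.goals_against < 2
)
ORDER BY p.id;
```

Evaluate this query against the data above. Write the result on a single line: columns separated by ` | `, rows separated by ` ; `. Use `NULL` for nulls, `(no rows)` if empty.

For each teams row, check whether any matches with matching team_id has goals_against < 2.
Keep rows where that is true.

1 | Bracket ; 3 | Lens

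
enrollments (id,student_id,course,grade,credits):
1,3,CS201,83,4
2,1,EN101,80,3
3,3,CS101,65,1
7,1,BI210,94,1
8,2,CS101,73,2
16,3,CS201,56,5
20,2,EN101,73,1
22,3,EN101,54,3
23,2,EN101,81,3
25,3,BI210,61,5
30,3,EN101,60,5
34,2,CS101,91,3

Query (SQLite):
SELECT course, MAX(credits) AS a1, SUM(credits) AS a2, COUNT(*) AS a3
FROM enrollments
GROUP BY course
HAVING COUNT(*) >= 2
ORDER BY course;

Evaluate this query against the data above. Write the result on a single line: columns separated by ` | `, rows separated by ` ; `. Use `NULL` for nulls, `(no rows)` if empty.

BI210 | 5 | 6 | 2 ; CS101 | 3 | 6 | 3 ; CS201 | 5 | 9 | 2 ; EN101 | 5 | 15 | 5

Group enrollments by course.
Per group compute: MAX(credits), SUM(credits), COUNT(*).
HAVING: drop groups with fewer than 2 rows.
  BI210: ids {7, 25} → MAX(credits)=5, SUM(credits)=6, COUNT(*)=2
  CS101: ids {3, 8, 34} → MAX(credits)=3, SUM(credits)=6, COUNT(*)=3
  CS201: ids {1, 16} → MAX(credits)=5, SUM(credits)=9, COUNT(*)=2
  EN101: ids {2, 20, 22, 23, 30} → MAX(credits)=5, SUM(credits)=15, COUNT(*)=5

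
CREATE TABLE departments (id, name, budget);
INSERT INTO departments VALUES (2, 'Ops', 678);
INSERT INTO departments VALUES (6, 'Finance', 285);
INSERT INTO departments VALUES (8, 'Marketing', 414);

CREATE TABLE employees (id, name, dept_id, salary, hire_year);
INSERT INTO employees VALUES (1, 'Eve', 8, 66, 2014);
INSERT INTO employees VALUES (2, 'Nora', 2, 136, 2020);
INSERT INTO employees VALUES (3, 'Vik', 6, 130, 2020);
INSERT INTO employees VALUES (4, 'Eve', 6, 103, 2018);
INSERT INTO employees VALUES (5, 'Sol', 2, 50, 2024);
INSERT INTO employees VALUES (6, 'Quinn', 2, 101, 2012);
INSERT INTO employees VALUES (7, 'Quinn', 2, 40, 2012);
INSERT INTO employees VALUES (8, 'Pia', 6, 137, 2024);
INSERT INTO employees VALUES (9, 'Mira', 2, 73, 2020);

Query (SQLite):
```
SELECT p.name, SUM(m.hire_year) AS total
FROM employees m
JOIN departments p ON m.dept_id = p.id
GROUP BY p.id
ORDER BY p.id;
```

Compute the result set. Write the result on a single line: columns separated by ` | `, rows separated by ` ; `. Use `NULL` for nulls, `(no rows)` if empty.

Join each employees row to its departments via dept_id.
Group joined rows by departments.id; compute SUM(m.hire_year) per group.
  2: ids {2, 5, 6, 7, 9} → SUM(m.hire_year)=10088
  6: ids {3, 4, 8} → SUM(m.hire_year)=6062
  8: ids {1} → SUM(m.hire_year)=2014

Ops | 10088 ; Finance | 6062 ; Marketing | 2014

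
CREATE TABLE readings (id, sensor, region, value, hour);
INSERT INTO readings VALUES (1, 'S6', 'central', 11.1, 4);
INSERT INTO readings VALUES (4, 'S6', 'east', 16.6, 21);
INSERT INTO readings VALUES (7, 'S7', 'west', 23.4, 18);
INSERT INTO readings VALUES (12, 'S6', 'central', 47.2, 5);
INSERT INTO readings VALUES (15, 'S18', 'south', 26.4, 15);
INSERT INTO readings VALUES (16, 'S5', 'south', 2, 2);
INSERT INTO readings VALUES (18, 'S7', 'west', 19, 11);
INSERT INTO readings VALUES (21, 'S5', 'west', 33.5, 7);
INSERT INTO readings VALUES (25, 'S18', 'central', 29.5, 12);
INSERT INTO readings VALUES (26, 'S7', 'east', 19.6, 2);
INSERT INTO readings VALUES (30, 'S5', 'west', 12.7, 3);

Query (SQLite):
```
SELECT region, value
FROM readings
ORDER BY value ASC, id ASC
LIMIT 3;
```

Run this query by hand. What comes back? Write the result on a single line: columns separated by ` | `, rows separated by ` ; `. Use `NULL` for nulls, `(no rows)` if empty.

Sort by value asc, tiebreak id asc: (2, id=16), (11.1, id=1), (12.7, id=30), (16.6, id=4), (19, id=18), (19.6, id=26) …. Take first 3.

south | 2 ; central | 11.1 ; west | 12.7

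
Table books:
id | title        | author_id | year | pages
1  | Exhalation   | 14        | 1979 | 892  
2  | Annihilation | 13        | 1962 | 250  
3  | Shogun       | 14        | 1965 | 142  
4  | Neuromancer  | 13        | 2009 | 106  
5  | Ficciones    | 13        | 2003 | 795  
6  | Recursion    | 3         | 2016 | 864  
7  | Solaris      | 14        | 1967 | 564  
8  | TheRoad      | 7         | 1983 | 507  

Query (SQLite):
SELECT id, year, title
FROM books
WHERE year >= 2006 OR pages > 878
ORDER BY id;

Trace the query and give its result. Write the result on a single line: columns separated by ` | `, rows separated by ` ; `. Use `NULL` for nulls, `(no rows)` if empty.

year >= 2006: ids {4, 6}
pages > 878: ids {1}
Combine with OR.

1 | 1979 | Exhalation ; 4 | 2009 | Neuromancer ; 6 | 2016 | Recursion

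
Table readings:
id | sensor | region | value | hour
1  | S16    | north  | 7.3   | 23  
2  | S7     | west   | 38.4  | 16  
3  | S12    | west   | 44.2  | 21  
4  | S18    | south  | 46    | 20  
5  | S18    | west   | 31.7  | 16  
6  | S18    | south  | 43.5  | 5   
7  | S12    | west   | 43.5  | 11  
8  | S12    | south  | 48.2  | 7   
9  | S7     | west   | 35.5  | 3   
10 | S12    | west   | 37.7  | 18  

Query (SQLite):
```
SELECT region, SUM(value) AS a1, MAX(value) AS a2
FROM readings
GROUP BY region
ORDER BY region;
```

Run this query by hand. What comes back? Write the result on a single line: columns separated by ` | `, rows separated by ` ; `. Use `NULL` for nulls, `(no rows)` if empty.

Group readings by region.
Per group compute: SUM(value), MAX(value).
  north: ids {1} → SUM(value)=7.3, MAX(value)=7.3
  south: ids {4, 6, 8} → SUM(value)=137.7, MAX(value)=48.2
  west: ids {2, 3, 5, 7, 9, 10} → SUM(value)=231, MAX(value)=44.2

north | 7.3 | 7.3 ; south | 137.7 | 48.2 ; west | 231 | 44.2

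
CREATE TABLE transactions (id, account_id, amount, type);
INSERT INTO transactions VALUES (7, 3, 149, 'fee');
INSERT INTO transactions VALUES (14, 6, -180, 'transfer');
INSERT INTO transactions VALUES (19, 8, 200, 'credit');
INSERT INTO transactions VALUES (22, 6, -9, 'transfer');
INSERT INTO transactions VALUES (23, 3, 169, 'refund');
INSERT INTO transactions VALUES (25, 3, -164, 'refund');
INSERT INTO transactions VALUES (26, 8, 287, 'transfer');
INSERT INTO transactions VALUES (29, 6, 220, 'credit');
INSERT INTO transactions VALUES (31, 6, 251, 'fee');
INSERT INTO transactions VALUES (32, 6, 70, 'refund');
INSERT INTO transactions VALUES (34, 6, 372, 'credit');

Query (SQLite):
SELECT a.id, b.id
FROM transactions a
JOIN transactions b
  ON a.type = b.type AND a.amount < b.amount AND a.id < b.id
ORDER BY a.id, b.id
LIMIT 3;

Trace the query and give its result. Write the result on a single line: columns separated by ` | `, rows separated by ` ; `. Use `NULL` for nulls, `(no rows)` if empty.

Pairs (a,b) with same type, a.amount < b.amount, a.id < b.id.
type groups: credit:{19,29,34} fee:{7,31} refund:{23,25,32} transfer:{14,22,26}
Ordered by (a.id, b.id); first 3.

7 | 31 ; 14 | 22 ; 14 | 26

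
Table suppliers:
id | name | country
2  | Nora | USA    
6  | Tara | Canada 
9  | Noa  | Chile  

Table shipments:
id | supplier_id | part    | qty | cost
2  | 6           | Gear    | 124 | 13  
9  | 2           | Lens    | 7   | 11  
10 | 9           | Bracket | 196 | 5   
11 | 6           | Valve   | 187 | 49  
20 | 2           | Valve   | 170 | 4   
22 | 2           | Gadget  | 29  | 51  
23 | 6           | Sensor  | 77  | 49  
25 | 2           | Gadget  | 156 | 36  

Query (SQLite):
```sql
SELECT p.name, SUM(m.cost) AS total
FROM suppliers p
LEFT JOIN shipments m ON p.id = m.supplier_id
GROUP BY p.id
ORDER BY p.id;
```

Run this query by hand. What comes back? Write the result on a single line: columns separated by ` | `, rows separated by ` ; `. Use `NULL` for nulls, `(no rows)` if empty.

LEFT JOIN keeps every suppliers row; unmatched ones get NULL for shipments columns.
Group by suppliers.id and compute SUM(m.cost). SUM over an all-NULL group is NULL.
  2: ids {9, 20, 22, 25} → SUM(m.cost)=102
  6: ids {2, 11, 23} → SUM(m.cost)=111
  9: ids {10} → SUM(m.cost)=5

Nora | 102 ; Tara | 111 ; Noa | 5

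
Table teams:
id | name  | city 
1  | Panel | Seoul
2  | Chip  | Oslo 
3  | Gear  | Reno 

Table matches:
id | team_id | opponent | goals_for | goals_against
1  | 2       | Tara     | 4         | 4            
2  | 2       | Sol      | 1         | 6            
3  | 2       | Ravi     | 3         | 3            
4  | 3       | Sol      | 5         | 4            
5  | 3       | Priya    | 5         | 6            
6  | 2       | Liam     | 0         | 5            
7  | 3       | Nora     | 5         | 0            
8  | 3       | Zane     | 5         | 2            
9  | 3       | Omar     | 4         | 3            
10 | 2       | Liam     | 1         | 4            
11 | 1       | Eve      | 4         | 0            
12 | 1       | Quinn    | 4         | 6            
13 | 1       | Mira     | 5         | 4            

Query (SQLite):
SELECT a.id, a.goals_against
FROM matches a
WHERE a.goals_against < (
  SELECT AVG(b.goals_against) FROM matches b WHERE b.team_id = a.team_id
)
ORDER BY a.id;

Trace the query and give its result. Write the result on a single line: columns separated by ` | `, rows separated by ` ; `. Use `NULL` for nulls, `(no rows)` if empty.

1 | 4 ; 3 | 3 ; 7 | 0 ; 8 | 2 ; 10 | 4 ; 11 | 0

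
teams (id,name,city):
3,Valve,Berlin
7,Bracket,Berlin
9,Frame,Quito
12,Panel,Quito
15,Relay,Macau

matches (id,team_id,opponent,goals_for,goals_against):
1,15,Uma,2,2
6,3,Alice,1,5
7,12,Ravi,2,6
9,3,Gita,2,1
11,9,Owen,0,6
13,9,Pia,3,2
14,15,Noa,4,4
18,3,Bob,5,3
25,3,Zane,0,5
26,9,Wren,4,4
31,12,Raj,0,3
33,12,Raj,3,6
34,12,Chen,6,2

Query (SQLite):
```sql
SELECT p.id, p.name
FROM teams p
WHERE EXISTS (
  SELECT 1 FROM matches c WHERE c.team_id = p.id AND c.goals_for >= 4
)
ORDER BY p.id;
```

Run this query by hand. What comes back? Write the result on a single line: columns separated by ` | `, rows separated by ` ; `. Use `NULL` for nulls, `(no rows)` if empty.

3 | Valve ; 9 | Frame ; 12 | Panel ; 15 | Relay

For each teams row, check whether any matches with matching team_id has goals_for >= 4.
Keep rows where that is true.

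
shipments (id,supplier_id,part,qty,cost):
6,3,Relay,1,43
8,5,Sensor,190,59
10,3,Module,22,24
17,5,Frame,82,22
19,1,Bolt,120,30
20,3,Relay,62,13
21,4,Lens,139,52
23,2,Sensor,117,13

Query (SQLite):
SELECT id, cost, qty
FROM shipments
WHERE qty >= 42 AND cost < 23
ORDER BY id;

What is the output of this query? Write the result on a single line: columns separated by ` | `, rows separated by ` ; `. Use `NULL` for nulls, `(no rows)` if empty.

17 | 22 | 82 ; 20 | 13 | 62 ; 23 | 13 | 117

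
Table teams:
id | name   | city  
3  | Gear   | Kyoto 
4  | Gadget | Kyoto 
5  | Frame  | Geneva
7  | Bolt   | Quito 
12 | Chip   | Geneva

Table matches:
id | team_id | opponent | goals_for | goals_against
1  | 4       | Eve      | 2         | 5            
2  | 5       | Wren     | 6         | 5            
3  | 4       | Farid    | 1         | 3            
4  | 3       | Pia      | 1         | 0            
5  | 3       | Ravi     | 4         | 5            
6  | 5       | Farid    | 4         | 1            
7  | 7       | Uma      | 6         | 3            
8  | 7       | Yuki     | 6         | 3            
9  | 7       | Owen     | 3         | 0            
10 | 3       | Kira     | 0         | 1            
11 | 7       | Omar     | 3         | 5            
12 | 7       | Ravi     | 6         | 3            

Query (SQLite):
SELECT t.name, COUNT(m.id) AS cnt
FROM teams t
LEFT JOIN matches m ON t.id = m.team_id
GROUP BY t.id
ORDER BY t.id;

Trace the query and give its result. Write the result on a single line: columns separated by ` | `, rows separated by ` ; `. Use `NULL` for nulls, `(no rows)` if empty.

LEFT JOIN keeps every teams row; unmatched ones get NULL for matches columns.
Group by teams.id and compute COUNT(m.id). COUNT(col) of an all-NULL group is 0.
  3: ids {4, 5, 10} → COUNT(m.id)=3
  4: ids {1, 3} → COUNT(m.id)=2
  5: ids {2, 6} → COUNT(m.id)=2
  7: ids {7, 8, 9, 11, 12} → COUNT(m.id)=5
  12: ids {—} → COUNT(m.id)=0

Gear | 3 ; Gadget | 2 ; Frame | 2 ; Bolt | 5 ; Chip | 0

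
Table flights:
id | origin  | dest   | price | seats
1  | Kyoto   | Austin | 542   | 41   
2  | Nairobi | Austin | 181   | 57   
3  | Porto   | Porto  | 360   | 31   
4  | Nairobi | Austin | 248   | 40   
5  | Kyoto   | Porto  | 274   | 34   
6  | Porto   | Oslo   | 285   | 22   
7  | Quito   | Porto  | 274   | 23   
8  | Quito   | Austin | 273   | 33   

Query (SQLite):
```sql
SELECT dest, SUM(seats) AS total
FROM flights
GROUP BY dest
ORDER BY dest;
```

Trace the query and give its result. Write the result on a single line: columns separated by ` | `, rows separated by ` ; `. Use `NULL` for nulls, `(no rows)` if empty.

Partition flights by dest; compute SUM(seats) within each group.
  Austin: ids {1, 2, 4, 8} → SUM(seats)=171
  Oslo: ids {6} → SUM(seats)=22
  Porto: ids {3, 5, 7} → SUM(seats)=88

Austin | 171 ; Oslo | 22 ; Porto | 88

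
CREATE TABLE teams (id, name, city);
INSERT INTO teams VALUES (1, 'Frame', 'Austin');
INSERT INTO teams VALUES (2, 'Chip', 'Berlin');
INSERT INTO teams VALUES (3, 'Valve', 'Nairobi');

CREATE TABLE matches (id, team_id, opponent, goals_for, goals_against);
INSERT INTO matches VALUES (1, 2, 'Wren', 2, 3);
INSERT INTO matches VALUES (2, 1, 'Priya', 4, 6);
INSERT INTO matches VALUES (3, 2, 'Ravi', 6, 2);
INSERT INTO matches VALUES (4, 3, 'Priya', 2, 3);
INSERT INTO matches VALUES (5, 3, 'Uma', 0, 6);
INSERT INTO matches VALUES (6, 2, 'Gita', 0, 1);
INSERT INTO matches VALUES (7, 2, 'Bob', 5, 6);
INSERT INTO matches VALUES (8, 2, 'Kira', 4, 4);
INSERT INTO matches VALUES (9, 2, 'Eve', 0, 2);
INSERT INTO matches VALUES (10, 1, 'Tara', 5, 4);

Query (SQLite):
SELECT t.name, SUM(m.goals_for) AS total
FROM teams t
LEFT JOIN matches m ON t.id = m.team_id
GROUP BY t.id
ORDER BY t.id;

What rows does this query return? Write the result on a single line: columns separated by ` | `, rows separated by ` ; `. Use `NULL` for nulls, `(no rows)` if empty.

LEFT JOIN keeps every teams row; unmatched ones get NULL for matches columns.
Group by teams.id and compute SUM(m.goals_for). SUM over an all-NULL group is NULL.
  1: ids {2, 10} → SUM(m.goals_for)=9
  2: ids {1, 3, 6, 7, 8, 9} → SUM(m.goals_for)=17
  3: ids {4, 5} → SUM(m.goals_for)=2

Frame | 9 ; Chip | 17 ; Valve | 2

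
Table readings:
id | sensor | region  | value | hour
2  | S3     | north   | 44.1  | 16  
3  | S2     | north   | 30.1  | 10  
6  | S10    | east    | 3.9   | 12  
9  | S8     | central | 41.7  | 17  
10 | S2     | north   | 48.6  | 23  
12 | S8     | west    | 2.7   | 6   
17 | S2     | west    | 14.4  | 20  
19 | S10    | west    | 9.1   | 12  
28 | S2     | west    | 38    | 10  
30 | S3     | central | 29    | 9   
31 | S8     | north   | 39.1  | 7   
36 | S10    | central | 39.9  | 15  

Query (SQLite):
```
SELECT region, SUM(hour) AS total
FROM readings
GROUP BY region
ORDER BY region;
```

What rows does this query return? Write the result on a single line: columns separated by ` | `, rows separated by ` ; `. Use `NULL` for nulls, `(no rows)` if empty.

Partition readings by region; compute SUM(hour) within each group.
  central: ids {9, 30, 36} → SUM(hour)=41
  east: ids {6} → SUM(hour)=12
  north: ids {2, 3, 10, 31} → SUM(hour)=56
  west: ids {12, 17, 19, 28} → SUM(hour)=48

central | 41 ; east | 12 ; north | 56 ; west | 48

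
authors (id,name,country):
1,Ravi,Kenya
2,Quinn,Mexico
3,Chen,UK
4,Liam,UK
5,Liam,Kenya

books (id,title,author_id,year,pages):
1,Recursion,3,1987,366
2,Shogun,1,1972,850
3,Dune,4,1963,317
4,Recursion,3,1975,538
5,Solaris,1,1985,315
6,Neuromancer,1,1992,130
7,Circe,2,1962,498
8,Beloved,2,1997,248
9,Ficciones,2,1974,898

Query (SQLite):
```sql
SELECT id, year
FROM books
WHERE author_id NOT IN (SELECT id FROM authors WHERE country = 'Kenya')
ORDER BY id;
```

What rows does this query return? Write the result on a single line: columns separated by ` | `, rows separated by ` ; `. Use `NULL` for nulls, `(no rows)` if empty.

Inner query: authors.id where country = 'Kenya'.
Outer: keep books rows whose author_id is not in that set.
Inner query → {1, 5}

1 | 1987 ; 3 | 1963 ; 4 | 1975 ; 7 | 1962 ; 8 | 1997 ; 9 | 1974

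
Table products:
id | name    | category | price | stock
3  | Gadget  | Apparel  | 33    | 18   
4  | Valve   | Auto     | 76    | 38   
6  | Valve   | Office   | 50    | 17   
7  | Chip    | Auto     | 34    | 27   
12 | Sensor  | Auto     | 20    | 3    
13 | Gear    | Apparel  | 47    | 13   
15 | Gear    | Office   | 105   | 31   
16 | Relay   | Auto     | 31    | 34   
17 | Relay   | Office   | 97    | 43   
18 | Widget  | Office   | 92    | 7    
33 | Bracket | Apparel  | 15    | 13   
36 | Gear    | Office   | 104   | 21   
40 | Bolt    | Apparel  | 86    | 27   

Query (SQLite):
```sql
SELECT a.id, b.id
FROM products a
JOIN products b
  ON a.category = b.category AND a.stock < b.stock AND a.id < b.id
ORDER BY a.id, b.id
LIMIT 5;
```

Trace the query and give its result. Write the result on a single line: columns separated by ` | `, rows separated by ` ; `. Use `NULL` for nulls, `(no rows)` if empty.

Pairs (a,b) with same category, a.stock < b.stock, a.id < b.id.
category groups: Apparel:{3,13,33,40} Auto:{4,7,12,16} Office:{6,15,17,18,36}
Ordered by (a.id, b.id); first 5.

3 | 40 ; 6 | 15 ; 6 | 17 ; 6 | 36 ; 7 | 16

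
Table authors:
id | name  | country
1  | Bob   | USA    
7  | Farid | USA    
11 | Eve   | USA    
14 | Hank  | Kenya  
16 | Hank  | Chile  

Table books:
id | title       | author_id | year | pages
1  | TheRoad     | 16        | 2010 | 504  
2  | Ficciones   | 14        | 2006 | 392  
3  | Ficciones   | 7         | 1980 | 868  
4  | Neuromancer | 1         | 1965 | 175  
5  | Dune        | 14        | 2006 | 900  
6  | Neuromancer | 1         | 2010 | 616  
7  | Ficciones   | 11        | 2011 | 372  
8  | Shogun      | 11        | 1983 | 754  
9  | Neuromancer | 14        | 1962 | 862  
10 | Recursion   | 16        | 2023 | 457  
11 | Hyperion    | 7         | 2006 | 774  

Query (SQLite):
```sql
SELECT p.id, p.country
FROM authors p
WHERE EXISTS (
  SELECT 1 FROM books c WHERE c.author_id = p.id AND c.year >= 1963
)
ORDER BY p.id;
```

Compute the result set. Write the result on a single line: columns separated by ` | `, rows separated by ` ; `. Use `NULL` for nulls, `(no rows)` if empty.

1 | USA ; 7 | USA ; 11 | USA ; 14 | Kenya ; 16 | Chile

For each authors row, check whether any books with matching author_id has year >= 1963.
Keep rows where that is true.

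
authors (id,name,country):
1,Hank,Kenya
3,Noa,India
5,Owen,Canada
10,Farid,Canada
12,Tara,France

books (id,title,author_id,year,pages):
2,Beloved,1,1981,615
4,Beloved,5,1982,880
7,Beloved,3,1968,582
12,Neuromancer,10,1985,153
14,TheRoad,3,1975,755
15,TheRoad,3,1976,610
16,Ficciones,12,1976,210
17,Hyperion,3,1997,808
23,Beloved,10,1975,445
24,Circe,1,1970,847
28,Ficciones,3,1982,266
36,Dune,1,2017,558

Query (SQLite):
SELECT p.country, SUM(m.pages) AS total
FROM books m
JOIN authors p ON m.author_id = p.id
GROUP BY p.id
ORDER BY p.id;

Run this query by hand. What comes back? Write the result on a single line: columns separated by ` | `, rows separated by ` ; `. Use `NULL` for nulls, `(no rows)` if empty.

Join each books row to its authors via author_id.
Group joined rows by authors.id; compute SUM(m.pages) per group.
  1: ids {2, 24, 36} → SUM(m.pages)=2020
  3: ids {7, 14, 15, 17, 28} → SUM(m.pages)=3021
  5: ids {4} → SUM(m.pages)=880
  10: ids {12, 23} → SUM(m.pages)=598
  12: ids {16} → SUM(m.pages)=210

Kenya | 2020 ; India | 3021 ; Canada | 880 ; Canada | 598 ; France | 210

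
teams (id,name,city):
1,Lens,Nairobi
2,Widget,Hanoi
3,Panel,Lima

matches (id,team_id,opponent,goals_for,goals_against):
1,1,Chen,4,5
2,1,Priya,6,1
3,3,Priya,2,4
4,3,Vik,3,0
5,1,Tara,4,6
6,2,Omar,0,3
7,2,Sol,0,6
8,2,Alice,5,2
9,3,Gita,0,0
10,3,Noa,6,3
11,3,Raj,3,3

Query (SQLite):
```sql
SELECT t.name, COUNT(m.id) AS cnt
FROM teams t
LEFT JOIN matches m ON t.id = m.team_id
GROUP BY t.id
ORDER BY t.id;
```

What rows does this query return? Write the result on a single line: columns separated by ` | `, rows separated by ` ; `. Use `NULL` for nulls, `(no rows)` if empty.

LEFT JOIN keeps every teams row; unmatched ones get NULL for matches columns.
Group by teams.id and compute COUNT(m.id). COUNT(col) of an all-NULL group is 0.
  1: ids {1, 2, 5} → COUNT(m.id)=3
  2: ids {6, 7, 8} → COUNT(m.id)=3
  3: ids {3, 4, 9, 10, 11} → COUNT(m.id)=5

Lens | 3 ; Widget | 3 ; Panel | 5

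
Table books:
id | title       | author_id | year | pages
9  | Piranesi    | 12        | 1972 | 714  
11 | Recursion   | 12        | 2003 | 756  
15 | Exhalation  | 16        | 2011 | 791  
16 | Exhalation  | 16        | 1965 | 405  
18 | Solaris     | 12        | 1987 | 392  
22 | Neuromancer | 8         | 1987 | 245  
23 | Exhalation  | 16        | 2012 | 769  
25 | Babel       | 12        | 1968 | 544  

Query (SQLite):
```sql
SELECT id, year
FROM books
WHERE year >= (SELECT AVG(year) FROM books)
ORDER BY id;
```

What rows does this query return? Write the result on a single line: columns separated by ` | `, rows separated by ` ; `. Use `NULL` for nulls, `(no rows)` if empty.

11 | 2003 ; 15 | 2011 ; 23 | 2012

Scalar subquery: AVG(year) over all books rows = 1988.125.
Keep rows where year >= that value.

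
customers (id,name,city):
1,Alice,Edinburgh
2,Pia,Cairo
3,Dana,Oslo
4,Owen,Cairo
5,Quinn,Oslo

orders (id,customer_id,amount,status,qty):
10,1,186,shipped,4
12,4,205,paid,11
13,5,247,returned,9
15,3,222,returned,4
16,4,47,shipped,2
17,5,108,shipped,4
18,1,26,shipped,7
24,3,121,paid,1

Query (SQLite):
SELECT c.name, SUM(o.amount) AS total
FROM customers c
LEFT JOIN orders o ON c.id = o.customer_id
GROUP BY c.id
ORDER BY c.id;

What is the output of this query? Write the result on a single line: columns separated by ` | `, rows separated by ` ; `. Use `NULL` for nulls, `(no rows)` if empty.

Alice | 212 ; Pia | NULL ; Dana | 343 ; Owen | 252 ; Quinn | 355

LEFT JOIN keeps every customers row; unmatched ones get NULL for orders columns.
Group by customers.id and compute SUM(o.amount). SUM over an all-NULL group is NULL.
  1: ids {10, 18} → SUM(o.amount)=212
  2: ids {—} → SUM(o.amount)=NULL
  3: ids {15, 24} → SUM(o.amount)=343
  4: ids {12, 16} → SUM(o.amount)=252
  5: ids {13, 17} → SUM(o.amount)=355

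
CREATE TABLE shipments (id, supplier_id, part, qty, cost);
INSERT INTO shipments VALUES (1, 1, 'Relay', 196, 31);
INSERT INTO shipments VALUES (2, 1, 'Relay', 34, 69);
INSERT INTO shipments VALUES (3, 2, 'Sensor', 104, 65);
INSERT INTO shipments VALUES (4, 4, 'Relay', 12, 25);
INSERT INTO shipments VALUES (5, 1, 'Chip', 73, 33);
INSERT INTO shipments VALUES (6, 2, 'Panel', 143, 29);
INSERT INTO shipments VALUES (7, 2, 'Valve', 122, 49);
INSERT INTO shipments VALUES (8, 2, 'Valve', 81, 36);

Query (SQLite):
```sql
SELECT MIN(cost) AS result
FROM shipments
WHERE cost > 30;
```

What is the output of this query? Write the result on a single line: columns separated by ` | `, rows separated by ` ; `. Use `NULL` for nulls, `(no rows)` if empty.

31

Rows where cost > 30 → cost values: [31, 69, 65, 33, 49, 36].
MIN of non-NULL values = 31.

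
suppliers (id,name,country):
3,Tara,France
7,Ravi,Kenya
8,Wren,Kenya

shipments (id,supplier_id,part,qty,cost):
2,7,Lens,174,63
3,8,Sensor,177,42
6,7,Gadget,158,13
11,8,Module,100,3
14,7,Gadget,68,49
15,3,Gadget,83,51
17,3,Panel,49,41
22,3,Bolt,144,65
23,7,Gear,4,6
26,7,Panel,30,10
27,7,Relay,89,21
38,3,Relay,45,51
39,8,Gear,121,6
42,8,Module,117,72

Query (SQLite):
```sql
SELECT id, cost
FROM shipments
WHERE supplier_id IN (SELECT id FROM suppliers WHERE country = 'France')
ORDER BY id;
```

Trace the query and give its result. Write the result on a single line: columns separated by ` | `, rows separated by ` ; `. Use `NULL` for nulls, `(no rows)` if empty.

15 | 51 ; 17 | 41 ; 22 | 65 ; 38 | 51

Inner query: suppliers.id where country = 'France'.
Outer: keep shipments rows whose supplier_id is in that set.
Inner query → {3}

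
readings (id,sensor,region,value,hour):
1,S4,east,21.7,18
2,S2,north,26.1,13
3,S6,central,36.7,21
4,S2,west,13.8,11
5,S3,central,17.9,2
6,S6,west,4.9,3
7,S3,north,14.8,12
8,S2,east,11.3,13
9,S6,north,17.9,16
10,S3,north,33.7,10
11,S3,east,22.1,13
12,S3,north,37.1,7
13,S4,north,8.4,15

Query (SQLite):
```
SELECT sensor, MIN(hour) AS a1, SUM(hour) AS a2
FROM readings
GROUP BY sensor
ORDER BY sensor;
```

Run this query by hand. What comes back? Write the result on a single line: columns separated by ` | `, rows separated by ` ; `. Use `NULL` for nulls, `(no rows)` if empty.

S2 | 11 | 37 ; S3 | 2 | 44 ; S4 | 15 | 33 ; S6 | 3 | 40

Group readings by sensor.
Per group compute: MIN(hour), SUM(hour).
  S2: ids {2, 4, 8} → MIN(hour)=11, SUM(hour)=37
  S3: ids {5, 7, 10, 11, 12} → MIN(hour)=2, SUM(hour)=44
  S4: ids {1, 13} → MIN(hour)=15, SUM(hour)=33
  S6: ids {3, 6, 9} → MIN(hour)=3, SUM(hour)=40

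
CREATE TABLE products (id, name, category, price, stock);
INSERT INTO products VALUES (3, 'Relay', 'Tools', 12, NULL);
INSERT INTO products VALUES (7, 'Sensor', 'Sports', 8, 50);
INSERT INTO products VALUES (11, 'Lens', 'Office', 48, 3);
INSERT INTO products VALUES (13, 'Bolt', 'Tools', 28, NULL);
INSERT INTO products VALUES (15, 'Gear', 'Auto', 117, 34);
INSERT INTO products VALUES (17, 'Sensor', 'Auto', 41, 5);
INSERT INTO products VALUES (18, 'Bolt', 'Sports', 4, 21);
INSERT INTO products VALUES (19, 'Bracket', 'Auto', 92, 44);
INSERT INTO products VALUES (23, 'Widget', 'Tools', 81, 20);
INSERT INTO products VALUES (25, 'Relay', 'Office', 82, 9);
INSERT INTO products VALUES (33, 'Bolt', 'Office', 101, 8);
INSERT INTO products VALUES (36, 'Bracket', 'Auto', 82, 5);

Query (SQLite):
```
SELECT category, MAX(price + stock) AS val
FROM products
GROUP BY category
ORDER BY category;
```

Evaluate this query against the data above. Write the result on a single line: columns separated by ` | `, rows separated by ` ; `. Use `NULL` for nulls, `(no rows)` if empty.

Auto | 151 ; Office | 109 ; Sports | 58 ; Tools | 101

For each row compute price + stock.
Group by category; take MAX of the expression per group.
  Auto: ids {15, 17, 19, 36} → MAX(price + stock)=151
  Office: ids {11, 25, 33} → MAX(price + stock)=109
  Sports: ids {7, 18} → MAX(price + stock)=58
  Tools: ids {3, 13, 23} → MAX(price + stock)=101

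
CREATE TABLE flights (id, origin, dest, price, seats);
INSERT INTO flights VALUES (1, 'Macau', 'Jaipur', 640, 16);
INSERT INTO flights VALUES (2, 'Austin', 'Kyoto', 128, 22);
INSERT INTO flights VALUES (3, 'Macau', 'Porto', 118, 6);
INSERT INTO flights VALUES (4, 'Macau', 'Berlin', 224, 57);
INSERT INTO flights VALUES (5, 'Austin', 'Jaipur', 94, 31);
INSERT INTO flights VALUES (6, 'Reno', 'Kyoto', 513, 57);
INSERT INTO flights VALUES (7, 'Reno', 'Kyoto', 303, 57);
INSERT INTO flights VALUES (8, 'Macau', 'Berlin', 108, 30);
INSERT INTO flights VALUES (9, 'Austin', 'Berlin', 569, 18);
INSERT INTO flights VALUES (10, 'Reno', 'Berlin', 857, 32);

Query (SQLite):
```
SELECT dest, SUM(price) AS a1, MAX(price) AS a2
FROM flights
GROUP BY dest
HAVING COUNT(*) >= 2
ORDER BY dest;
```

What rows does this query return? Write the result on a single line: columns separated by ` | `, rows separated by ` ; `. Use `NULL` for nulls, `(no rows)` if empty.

Group flights by dest.
Per group compute: SUM(price), MAX(price).
HAVING: drop groups with fewer than 2 rows.
  Berlin: ids {4, 8, 9, 10} → SUM(price)=1758, MAX(price)=857
  Jaipur: ids {1, 5} → SUM(price)=734, MAX(price)=640
  Kyoto: ids {2, 6, 7} → SUM(price)=944, MAX(price)=513
  Porto: ids {3} → SUM(price)=118, MAX(price)=118

Berlin | 1758 | 857 ; Jaipur | 734 | 640 ; Kyoto | 944 | 513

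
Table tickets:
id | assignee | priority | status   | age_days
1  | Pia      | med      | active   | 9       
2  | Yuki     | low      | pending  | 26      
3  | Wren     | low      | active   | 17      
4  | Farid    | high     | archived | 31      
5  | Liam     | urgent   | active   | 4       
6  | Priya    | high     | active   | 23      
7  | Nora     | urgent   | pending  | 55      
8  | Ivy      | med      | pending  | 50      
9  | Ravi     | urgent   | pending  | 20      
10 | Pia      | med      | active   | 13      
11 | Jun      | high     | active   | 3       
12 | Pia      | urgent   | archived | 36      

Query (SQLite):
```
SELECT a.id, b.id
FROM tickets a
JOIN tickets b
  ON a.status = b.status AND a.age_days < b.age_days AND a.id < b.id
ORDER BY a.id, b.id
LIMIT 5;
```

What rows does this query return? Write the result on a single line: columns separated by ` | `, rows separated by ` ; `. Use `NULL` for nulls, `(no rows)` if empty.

Pairs (a,b) with same status, a.age_days < b.age_days, a.id < b.id.
status groups: active:{1,3,5,6,10,11} archived:{4,12} pending:{2,7,8,9}
Ordered by (a.id, b.id); first 5.

1 | 3 ; 1 | 6 ; 1 | 10 ; 2 | 7 ; 2 | 8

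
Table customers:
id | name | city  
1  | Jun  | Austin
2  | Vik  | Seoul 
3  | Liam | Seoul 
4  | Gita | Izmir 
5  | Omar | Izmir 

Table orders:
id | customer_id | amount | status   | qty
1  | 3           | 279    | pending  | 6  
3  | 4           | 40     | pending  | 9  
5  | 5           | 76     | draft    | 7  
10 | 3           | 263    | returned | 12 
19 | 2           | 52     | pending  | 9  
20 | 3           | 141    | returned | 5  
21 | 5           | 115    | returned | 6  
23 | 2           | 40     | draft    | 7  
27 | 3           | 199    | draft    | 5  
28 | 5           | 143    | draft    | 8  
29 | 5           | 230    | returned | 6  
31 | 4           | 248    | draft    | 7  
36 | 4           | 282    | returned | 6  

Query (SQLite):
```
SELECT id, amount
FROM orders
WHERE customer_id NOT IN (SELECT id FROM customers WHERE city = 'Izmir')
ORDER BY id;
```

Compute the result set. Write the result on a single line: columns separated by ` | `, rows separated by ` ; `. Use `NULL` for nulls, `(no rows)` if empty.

1 | 279 ; 10 | 263 ; 19 | 52 ; 20 | 141 ; 23 | 40 ; 27 | 199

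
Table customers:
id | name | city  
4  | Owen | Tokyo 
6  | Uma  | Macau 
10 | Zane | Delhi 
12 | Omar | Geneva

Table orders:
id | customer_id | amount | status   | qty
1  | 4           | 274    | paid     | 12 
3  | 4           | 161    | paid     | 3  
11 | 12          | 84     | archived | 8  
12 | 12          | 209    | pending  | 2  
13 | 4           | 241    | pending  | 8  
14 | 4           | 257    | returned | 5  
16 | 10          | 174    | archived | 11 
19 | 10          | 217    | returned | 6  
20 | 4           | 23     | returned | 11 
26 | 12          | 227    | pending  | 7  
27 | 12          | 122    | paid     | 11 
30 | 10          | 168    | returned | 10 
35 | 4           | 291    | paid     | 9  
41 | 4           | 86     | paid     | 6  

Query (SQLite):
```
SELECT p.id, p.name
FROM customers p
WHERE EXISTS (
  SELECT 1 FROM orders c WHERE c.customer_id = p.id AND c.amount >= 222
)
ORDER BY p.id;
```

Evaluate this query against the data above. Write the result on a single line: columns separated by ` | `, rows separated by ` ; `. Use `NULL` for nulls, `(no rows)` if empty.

For each customers row, check whether any orders with matching customer_id has amount >= 222.
Keep rows where that is true.

4 | Owen ; 12 | Omar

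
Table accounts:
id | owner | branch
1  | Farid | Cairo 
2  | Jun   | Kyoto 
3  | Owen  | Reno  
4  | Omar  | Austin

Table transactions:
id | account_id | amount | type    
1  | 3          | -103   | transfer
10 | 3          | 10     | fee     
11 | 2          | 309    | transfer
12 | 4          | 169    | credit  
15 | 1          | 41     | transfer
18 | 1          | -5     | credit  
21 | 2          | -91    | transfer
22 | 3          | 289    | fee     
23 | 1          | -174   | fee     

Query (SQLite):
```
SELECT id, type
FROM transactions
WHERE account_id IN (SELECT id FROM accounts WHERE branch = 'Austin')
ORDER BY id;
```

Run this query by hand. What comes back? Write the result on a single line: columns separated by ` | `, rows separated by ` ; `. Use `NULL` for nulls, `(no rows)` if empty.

12 | credit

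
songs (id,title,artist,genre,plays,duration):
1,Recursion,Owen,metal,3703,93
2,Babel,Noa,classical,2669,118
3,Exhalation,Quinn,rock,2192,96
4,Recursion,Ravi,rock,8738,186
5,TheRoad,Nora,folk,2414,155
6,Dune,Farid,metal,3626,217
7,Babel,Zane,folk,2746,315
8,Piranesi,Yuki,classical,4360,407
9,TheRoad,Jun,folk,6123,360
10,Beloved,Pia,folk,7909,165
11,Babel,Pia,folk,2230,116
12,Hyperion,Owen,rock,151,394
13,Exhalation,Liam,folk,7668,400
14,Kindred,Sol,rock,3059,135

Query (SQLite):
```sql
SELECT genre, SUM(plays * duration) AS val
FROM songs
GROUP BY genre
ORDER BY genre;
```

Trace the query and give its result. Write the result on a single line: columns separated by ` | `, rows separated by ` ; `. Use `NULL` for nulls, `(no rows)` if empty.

classical | 2089462 ; folk | 8074305 ; metal | 1131221 ; rock | 2308159

For each row compute plays * duration.
Group by genre; take SUM of the expression per group.
  classical: ids {2, 8} → SUM(plays * duration)=2089462
  folk: ids {5, 7, 9, 10, 11, 13} → SUM(plays * duration)=8074305
  metal: ids {1, 6} → SUM(plays * duration)=1131221
  rock: ids {3, 4, 12, 14} → SUM(plays * duration)=2308159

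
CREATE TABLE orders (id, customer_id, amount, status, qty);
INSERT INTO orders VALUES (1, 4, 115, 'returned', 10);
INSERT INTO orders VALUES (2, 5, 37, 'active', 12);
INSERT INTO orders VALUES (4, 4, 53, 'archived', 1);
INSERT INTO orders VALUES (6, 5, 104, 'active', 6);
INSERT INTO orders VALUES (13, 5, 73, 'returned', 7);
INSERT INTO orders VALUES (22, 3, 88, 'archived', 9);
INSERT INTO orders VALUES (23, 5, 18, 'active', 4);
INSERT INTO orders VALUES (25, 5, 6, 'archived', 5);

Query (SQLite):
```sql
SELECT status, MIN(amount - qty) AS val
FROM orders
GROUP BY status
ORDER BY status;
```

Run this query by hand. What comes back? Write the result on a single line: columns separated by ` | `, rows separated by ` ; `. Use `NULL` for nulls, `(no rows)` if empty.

For each row compute amount - qty.
Group by status; take MIN of the expression per group.
  active: ids {2, 6, 23} → MIN(amount - qty)=14
  archived: ids {4, 22, 25} → MIN(amount - qty)=1
  returned: ids {1, 13} → MIN(amount - qty)=66

active | 14 ; archived | 1 ; returned | 66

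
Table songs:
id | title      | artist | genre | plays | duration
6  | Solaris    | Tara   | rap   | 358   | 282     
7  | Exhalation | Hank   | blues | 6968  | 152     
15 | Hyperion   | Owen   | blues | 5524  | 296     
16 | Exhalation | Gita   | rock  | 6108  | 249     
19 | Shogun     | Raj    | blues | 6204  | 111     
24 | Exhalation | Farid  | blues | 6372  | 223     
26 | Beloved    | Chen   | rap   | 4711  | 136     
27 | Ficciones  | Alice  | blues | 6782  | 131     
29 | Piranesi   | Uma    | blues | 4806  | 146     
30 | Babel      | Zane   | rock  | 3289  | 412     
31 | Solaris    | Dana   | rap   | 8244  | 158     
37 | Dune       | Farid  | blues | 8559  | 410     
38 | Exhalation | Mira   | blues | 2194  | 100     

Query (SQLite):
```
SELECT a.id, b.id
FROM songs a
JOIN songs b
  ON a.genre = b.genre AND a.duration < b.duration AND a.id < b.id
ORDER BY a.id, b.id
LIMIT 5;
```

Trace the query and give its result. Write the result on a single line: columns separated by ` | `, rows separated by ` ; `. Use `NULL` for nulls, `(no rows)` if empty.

Pairs (a,b) with same genre, a.duration < b.duration, a.id < b.id.
genre groups: blues:{7,15,19,24,27,29,37,38} rap:{6,26,31} rock:{16,30}
Ordered by (a.id, b.id); first 5.

7 | 15 ; 7 | 24 ; 7 | 37 ; 15 | 37 ; 16 | 30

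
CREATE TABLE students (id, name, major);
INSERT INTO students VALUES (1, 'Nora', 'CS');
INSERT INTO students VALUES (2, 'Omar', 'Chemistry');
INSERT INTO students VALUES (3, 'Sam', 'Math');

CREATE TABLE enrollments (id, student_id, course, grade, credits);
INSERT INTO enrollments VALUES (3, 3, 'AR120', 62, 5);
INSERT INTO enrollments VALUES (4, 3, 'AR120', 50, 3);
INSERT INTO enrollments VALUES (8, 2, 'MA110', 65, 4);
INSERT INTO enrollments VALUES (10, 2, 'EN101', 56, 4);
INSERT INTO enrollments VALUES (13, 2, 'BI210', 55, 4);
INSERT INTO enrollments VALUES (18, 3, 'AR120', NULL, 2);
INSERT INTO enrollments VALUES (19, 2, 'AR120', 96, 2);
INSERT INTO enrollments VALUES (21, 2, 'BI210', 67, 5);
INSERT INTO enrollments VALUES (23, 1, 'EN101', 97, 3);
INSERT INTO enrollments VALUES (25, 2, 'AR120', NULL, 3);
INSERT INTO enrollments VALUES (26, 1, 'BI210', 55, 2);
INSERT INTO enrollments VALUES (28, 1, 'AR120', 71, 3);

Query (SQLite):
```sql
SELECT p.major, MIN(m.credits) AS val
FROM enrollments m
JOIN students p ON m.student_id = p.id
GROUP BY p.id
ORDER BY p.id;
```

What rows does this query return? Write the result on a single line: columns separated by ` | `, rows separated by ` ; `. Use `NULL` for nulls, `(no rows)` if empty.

Join each enrollments row to its students via student_id.
Group joined rows by students.id; compute MIN(m.credits) per group.
  1: ids {23, 26, 28} → MIN(m.credits)=2
  2: ids {8, 10, 13, 19, 21, 25} → MIN(m.credits)=2
  3: ids {3, 4, 18} → MIN(m.credits)=2

CS | 2 ; Chemistry | 2 ; Math | 2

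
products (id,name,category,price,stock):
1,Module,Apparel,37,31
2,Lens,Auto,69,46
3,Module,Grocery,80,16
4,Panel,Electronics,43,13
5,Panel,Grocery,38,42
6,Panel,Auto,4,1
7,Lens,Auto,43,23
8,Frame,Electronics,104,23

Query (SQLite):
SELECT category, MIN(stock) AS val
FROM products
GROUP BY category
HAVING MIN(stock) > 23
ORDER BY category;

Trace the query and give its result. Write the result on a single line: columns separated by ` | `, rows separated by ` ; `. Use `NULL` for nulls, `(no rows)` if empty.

Apparel | 31

Partition products by category; compute MIN(stock) within each group.
HAVING: keep groups where MIN(stock) > 23.
  Apparel: ids {1} → MIN(stock)=31
  Auto: ids {2, 6, 7} → MIN(stock)=1
  Electronics: ids {4, 8} → MIN(stock)=13
  Grocery: ids {3, 5} → MIN(stock)=16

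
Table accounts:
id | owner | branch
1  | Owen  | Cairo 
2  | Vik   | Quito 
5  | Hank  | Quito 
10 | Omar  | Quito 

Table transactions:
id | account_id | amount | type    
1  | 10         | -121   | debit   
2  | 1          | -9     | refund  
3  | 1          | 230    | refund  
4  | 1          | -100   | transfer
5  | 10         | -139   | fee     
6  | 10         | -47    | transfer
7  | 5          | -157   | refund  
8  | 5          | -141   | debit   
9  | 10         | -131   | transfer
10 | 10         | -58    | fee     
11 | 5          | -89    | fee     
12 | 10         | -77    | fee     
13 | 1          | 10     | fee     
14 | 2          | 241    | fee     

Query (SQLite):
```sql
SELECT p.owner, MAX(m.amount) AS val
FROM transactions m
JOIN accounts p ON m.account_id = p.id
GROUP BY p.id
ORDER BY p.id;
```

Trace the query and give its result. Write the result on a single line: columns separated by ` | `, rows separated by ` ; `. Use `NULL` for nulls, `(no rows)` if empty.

Owen | 230 ; Vik | 241 ; Hank | -89 ; Omar | -47

Join each transactions row to its accounts via account_id.
Group joined rows by accounts.id; compute MAX(m.amount) per group.
  1: ids {2, 3, 4, 13} → MAX(m.amount)=230
  2: ids {14} → MAX(m.amount)=241
  5: ids {7, 8, 11} → MAX(m.amount)=-89
  10: ids {1, 5, 6, 9, 10, 12} → MAX(m.amount)=-47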